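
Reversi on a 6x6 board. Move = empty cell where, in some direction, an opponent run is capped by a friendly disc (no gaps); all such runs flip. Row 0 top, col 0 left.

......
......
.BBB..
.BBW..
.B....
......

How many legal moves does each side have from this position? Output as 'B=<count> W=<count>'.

Answer: B=3 W=3

Derivation:
-- B to move --
(2,4): no bracket -> illegal
(3,4): flips 1 -> legal
(4,2): no bracket -> illegal
(4,3): flips 1 -> legal
(4,4): flips 1 -> legal
B mobility = 3
-- W to move --
(1,0): no bracket -> illegal
(1,1): flips 1 -> legal
(1,2): no bracket -> illegal
(1,3): flips 1 -> legal
(1,4): no bracket -> illegal
(2,0): no bracket -> illegal
(2,4): no bracket -> illegal
(3,0): flips 2 -> legal
(3,4): no bracket -> illegal
(4,0): no bracket -> illegal
(4,2): no bracket -> illegal
(4,3): no bracket -> illegal
(5,0): no bracket -> illegal
(5,1): no bracket -> illegal
(5,2): no bracket -> illegal
W mobility = 3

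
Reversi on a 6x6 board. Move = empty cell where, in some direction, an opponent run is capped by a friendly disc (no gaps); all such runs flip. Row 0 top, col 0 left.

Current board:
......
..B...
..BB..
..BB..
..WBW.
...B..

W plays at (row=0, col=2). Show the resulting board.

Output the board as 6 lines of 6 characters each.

Place W at (0,2); scan 8 dirs for brackets.
Dir NW: edge -> no flip
Dir N: edge -> no flip
Dir NE: edge -> no flip
Dir W: first cell '.' (not opp) -> no flip
Dir E: first cell '.' (not opp) -> no flip
Dir SW: first cell '.' (not opp) -> no flip
Dir S: opp run (1,2) (2,2) (3,2) capped by W -> flip
Dir SE: first cell '.' (not opp) -> no flip
All flips: (1,2) (2,2) (3,2)

Answer: ..W...
..W...
..WB..
..WB..
..WBW.
...B..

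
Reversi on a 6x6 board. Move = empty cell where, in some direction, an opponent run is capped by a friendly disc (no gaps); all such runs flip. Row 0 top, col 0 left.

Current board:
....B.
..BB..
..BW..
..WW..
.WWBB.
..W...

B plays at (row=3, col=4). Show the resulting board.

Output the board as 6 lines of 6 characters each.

Place B at (3,4); scan 8 dirs for brackets.
Dir NW: opp run (2,3) capped by B -> flip
Dir N: first cell '.' (not opp) -> no flip
Dir NE: first cell '.' (not opp) -> no flip
Dir W: opp run (3,3) (3,2), next='.' -> no flip
Dir E: first cell '.' (not opp) -> no flip
Dir SW: first cell 'B' (not opp) -> no flip
Dir S: first cell 'B' (not opp) -> no flip
Dir SE: first cell '.' (not opp) -> no flip
All flips: (2,3)

Answer: ....B.
..BB..
..BB..
..WWB.
.WWBB.
..W...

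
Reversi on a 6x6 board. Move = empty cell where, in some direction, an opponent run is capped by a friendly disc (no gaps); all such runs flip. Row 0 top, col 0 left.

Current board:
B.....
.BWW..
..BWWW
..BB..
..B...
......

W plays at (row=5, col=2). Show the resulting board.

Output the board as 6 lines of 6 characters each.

Answer: B.....
.BWW..
..WWWW
..WB..
..W...
..W...

Derivation:
Place W at (5,2); scan 8 dirs for brackets.
Dir NW: first cell '.' (not opp) -> no flip
Dir N: opp run (4,2) (3,2) (2,2) capped by W -> flip
Dir NE: first cell '.' (not opp) -> no flip
Dir W: first cell '.' (not opp) -> no flip
Dir E: first cell '.' (not opp) -> no flip
Dir SW: edge -> no flip
Dir S: edge -> no flip
Dir SE: edge -> no flip
All flips: (2,2) (3,2) (4,2)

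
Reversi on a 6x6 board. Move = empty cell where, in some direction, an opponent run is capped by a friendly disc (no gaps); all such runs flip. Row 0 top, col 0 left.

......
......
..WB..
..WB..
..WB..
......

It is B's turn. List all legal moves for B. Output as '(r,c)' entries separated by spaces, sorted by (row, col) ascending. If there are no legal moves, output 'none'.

Answer: (1,1) (2,1) (3,1) (4,1) (5,1)

Derivation:
(1,1): flips 1 -> legal
(1,2): no bracket -> illegal
(1,3): no bracket -> illegal
(2,1): flips 2 -> legal
(3,1): flips 1 -> legal
(4,1): flips 2 -> legal
(5,1): flips 1 -> legal
(5,2): no bracket -> illegal
(5,3): no bracket -> illegal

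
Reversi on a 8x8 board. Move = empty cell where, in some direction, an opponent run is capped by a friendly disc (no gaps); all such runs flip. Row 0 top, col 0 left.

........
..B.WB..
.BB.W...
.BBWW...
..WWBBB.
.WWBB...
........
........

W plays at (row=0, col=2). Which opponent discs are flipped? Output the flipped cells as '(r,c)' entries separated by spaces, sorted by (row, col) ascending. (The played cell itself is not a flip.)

Dir NW: edge -> no flip
Dir N: edge -> no flip
Dir NE: edge -> no flip
Dir W: first cell '.' (not opp) -> no flip
Dir E: first cell '.' (not opp) -> no flip
Dir SW: first cell '.' (not opp) -> no flip
Dir S: opp run (1,2) (2,2) (3,2) capped by W -> flip
Dir SE: first cell '.' (not opp) -> no flip

Answer: (1,2) (2,2) (3,2)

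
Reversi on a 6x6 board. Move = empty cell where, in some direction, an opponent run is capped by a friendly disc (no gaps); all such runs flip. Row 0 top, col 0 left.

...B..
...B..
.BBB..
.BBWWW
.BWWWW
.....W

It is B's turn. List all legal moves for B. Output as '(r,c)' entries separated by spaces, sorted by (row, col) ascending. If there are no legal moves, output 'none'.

Answer: (5,2) (5,3) (5,4)

Derivation:
(2,4): no bracket -> illegal
(2,5): no bracket -> illegal
(5,1): no bracket -> illegal
(5,2): flips 1 -> legal
(5,3): flips 3 -> legal
(5,4): flips 1 -> legal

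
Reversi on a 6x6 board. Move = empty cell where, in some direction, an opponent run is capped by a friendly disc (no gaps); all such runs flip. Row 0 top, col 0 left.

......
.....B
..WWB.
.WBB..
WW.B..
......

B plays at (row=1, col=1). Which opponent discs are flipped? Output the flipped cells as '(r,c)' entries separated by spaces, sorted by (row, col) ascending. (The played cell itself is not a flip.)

Answer: (2,2)

Derivation:
Dir NW: first cell '.' (not opp) -> no flip
Dir N: first cell '.' (not opp) -> no flip
Dir NE: first cell '.' (not opp) -> no flip
Dir W: first cell '.' (not opp) -> no flip
Dir E: first cell '.' (not opp) -> no flip
Dir SW: first cell '.' (not opp) -> no flip
Dir S: first cell '.' (not opp) -> no flip
Dir SE: opp run (2,2) capped by B -> flip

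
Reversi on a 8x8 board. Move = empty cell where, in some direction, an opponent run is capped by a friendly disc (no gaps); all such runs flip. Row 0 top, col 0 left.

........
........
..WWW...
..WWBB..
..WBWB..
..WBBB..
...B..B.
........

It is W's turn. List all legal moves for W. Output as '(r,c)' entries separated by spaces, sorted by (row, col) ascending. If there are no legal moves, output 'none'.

(2,5): flips 2 -> legal
(2,6): flips 1 -> legal
(3,6): flips 2 -> legal
(4,6): flips 2 -> legal
(5,6): flips 5 -> legal
(5,7): no bracket -> illegal
(6,2): flips 1 -> legal
(6,4): flips 2 -> legal
(6,5): flips 2 -> legal
(6,7): no bracket -> illegal
(7,2): no bracket -> illegal
(7,3): flips 3 -> legal
(7,4): flips 1 -> legal
(7,5): no bracket -> illegal
(7,6): no bracket -> illegal
(7,7): flips 2 -> legal

Answer: (2,5) (2,6) (3,6) (4,6) (5,6) (6,2) (6,4) (6,5) (7,3) (7,4) (7,7)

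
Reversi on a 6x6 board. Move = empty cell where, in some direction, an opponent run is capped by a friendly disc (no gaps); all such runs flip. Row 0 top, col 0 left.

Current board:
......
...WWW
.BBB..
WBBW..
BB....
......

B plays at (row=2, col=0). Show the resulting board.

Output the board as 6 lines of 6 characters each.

Place B at (2,0); scan 8 dirs for brackets.
Dir NW: edge -> no flip
Dir N: first cell '.' (not opp) -> no flip
Dir NE: first cell '.' (not opp) -> no flip
Dir W: edge -> no flip
Dir E: first cell 'B' (not opp) -> no flip
Dir SW: edge -> no flip
Dir S: opp run (3,0) capped by B -> flip
Dir SE: first cell 'B' (not opp) -> no flip
All flips: (3,0)

Answer: ......
...WWW
BBBB..
BBBW..
BB....
......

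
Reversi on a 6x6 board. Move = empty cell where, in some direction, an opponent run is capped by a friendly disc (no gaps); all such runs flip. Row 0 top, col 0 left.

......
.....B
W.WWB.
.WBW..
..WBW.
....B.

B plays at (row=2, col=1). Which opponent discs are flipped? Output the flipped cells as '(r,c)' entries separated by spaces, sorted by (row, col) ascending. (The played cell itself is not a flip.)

Dir NW: first cell '.' (not opp) -> no flip
Dir N: first cell '.' (not opp) -> no flip
Dir NE: first cell '.' (not opp) -> no flip
Dir W: opp run (2,0), next=edge -> no flip
Dir E: opp run (2,2) (2,3) capped by B -> flip
Dir SW: first cell '.' (not opp) -> no flip
Dir S: opp run (3,1), next='.' -> no flip
Dir SE: first cell 'B' (not opp) -> no flip

Answer: (2,2) (2,3)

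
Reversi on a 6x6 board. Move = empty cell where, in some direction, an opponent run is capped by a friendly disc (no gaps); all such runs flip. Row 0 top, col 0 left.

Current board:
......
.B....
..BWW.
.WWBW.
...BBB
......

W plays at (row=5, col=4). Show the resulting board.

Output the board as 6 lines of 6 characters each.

Answer: ......
.B....
..BWW.
.WWBW.
...WWB
....W.

Derivation:
Place W at (5,4); scan 8 dirs for brackets.
Dir NW: opp run (4,3) capped by W -> flip
Dir N: opp run (4,4) capped by W -> flip
Dir NE: opp run (4,5), next=edge -> no flip
Dir W: first cell '.' (not opp) -> no flip
Dir E: first cell '.' (not opp) -> no flip
Dir SW: edge -> no flip
Dir S: edge -> no flip
Dir SE: edge -> no flip
All flips: (4,3) (4,4)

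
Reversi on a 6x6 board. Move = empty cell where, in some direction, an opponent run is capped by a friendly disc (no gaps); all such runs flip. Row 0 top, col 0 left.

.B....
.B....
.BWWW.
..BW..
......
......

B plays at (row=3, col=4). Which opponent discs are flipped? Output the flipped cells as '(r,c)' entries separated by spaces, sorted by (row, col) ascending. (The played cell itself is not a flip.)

Answer: (3,3)

Derivation:
Dir NW: opp run (2,3), next='.' -> no flip
Dir N: opp run (2,4), next='.' -> no flip
Dir NE: first cell '.' (not opp) -> no flip
Dir W: opp run (3,3) capped by B -> flip
Dir E: first cell '.' (not opp) -> no flip
Dir SW: first cell '.' (not opp) -> no flip
Dir S: first cell '.' (not opp) -> no flip
Dir SE: first cell '.' (not opp) -> no flip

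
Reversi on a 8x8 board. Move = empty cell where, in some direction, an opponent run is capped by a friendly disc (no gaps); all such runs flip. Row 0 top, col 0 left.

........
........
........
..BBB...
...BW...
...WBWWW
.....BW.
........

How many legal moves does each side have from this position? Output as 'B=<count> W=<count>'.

-- B to move --
(3,5): no bracket -> illegal
(4,2): no bracket -> illegal
(4,5): flips 2 -> legal
(4,6): no bracket -> illegal
(4,7): flips 1 -> legal
(5,2): flips 1 -> legal
(6,2): no bracket -> illegal
(6,3): flips 1 -> legal
(6,4): no bracket -> illegal
(6,7): flips 1 -> legal
(7,5): no bracket -> illegal
(7,6): no bracket -> illegal
(7,7): flips 3 -> legal
B mobility = 6
-- W to move --
(2,1): no bracket -> illegal
(2,2): flips 1 -> legal
(2,3): flips 2 -> legal
(2,4): flips 1 -> legal
(2,5): no bracket -> illegal
(3,1): no bracket -> illegal
(3,5): no bracket -> illegal
(4,1): no bracket -> illegal
(4,2): flips 1 -> legal
(4,5): no bracket -> illegal
(5,2): no bracket -> illegal
(6,3): no bracket -> illegal
(6,4): flips 2 -> legal
(7,4): flips 1 -> legal
(7,5): flips 1 -> legal
(7,6): no bracket -> illegal
W mobility = 7

Answer: B=6 W=7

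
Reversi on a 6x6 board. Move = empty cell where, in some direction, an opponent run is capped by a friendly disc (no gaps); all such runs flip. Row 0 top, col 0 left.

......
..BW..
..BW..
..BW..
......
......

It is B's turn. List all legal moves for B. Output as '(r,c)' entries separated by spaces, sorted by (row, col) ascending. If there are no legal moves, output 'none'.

Answer: (0,4) (1,4) (2,4) (3,4) (4,4)

Derivation:
(0,2): no bracket -> illegal
(0,3): no bracket -> illegal
(0,4): flips 1 -> legal
(1,4): flips 2 -> legal
(2,4): flips 1 -> legal
(3,4): flips 2 -> legal
(4,2): no bracket -> illegal
(4,3): no bracket -> illegal
(4,4): flips 1 -> legal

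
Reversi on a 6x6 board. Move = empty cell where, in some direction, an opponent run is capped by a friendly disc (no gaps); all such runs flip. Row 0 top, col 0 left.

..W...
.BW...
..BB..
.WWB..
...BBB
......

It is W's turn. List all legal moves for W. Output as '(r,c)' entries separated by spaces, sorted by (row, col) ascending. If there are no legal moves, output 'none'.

(0,0): no bracket -> illegal
(0,1): no bracket -> illegal
(1,0): flips 1 -> legal
(1,3): flips 1 -> legal
(1,4): flips 1 -> legal
(2,0): flips 1 -> legal
(2,1): no bracket -> illegal
(2,4): no bracket -> illegal
(3,4): flips 2 -> legal
(3,5): no bracket -> illegal
(4,2): no bracket -> illegal
(5,2): no bracket -> illegal
(5,3): no bracket -> illegal
(5,4): flips 1 -> legal
(5,5): no bracket -> illegal

Answer: (1,0) (1,3) (1,4) (2,0) (3,4) (5,4)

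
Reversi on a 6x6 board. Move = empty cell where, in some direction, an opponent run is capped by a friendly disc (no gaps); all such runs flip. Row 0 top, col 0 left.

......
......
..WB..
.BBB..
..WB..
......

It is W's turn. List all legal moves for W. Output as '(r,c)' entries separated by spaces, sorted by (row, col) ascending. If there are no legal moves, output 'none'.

Answer: (2,0) (2,4) (4,0) (4,4)

Derivation:
(1,2): no bracket -> illegal
(1,3): no bracket -> illegal
(1,4): no bracket -> illegal
(2,0): flips 1 -> legal
(2,1): no bracket -> illegal
(2,4): flips 2 -> legal
(3,0): no bracket -> illegal
(3,4): no bracket -> illegal
(4,0): flips 1 -> legal
(4,1): no bracket -> illegal
(4,4): flips 2 -> legal
(5,2): no bracket -> illegal
(5,3): no bracket -> illegal
(5,4): no bracket -> illegal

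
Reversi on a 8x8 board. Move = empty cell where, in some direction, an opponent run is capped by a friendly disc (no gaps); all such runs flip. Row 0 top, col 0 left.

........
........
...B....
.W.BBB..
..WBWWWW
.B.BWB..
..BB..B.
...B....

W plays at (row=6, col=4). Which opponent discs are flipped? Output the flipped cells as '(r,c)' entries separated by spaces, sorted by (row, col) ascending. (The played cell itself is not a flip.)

Answer: (5,3) (5,5)

Derivation:
Dir NW: opp run (5,3) capped by W -> flip
Dir N: first cell 'W' (not opp) -> no flip
Dir NE: opp run (5,5) capped by W -> flip
Dir W: opp run (6,3) (6,2), next='.' -> no flip
Dir E: first cell '.' (not opp) -> no flip
Dir SW: opp run (7,3), next=edge -> no flip
Dir S: first cell '.' (not opp) -> no flip
Dir SE: first cell '.' (not opp) -> no flip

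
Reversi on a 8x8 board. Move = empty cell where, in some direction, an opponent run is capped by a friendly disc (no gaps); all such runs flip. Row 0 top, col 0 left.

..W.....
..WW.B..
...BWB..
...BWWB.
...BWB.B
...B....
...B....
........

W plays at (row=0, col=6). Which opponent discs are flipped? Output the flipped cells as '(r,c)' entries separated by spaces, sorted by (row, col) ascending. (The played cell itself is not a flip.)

Answer: (1,5)

Derivation:
Dir NW: edge -> no flip
Dir N: edge -> no flip
Dir NE: edge -> no flip
Dir W: first cell '.' (not opp) -> no flip
Dir E: first cell '.' (not opp) -> no flip
Dir SW: opp run (1,5) capped by W -> flip
Dir S: first cell '.' (not opp) -> no flip
Dir SE: first cell '.' (not opp) -> no flip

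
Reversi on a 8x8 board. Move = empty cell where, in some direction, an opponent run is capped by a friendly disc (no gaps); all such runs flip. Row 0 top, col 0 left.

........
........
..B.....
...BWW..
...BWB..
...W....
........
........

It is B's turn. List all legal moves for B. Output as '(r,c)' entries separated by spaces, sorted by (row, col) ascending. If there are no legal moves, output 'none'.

Answer: (2,3) (2,5) (3,6) (5,5) (6,3)

Derivation:
(2,3): flips 1 -> legal
(2,4): no bracket -> illegal
(2,5): flips 2 -> legal
(2,6): no bracket -> illegal
(3,6): flips 2 -> legal
(4,2): no bracket -> illegal
(4,6): no bracket -> illegal
(5,2): no bracket -> illegal
(5,4): no bracket -> illegal
(5,5): flips 1 -> legal
(6,2): no bracket -> illegal
(6,3): flips 1 -> legal
(6,4): no bracket -> illegal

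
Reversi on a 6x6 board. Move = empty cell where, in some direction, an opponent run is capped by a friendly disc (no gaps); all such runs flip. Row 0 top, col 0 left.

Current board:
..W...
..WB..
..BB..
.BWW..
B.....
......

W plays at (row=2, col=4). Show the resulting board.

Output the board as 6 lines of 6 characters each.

Answer: ..W...
..WW..
..BBW.
.BWW..
B.....
......

Derivation:
Place W at (2,4); scan 8 dirs for brackets.
Dir NW: opp run (1,3) capped by W -> flip
Dir N: first cell '.' (not opp) -> no flip
Dir NE: first cell '.' (not opp) -> no flip
Dir W: opp run (2,3) (2,2), next='.' -> no flip
Dir E: first cell '.' (not opp) -> no flip
Dir SW: first cell 'W' (not opp) -> no flip
Dir S: first cell '.' (not opp) -> no flip
Dir SE: first cell '.' (not opp) -> no flip
All flips: (1,3)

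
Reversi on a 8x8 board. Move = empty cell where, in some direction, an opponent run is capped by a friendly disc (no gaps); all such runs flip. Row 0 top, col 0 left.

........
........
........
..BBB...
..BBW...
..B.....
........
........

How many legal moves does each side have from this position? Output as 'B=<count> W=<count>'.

-- B to move --
(3,5): no bracket -> illegal
(4,5): flips 1 -> legal
(5,3): no bracket -> illegal
(5,4): flips 1 -> legal
(5,5): flips 1 -> legal
B mobility = 3
-- W to move --
(2,1): no bracket -> illegal
(2,2): flips 1 -> legal
(2,3): no bracket -> illegal
(2,4): flips 1 -> legal
(2,5): no bracket -> illegal
(3,1): no bracket -> illegal
(3,5): no bracket -> illegal
(4,1): flips 2 -> legal
(4,5): no bracket -> illegal
(5,1): no bracket -> illegal
(5,3): no bracket -> illegal
(5,4): no bracket -> illegal
(6,1): no bracket -> illegal
(6,2): no bracket -> illegal
(6,3): no bracket -> illegal
W mobility = 3

Answer: B=3 W=3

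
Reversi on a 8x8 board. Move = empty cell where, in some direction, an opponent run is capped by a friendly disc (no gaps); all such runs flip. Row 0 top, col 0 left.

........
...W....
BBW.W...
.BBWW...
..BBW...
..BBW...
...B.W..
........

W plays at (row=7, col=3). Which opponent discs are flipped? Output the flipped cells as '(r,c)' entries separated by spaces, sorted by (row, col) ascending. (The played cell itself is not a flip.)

Answer: (4,3) (5,3) (6,3)

Derivation:
Dir NW: first cell '.' (not opp) -> no flip
Dir N: opp run (6,3) (5,3) (4,3) capped by W -> flip
Dir NE: first cell '.' (not opp) -> no flip
Dir W: first cell '.' (not opp) -> no flip
Dir E: first cell '.' (not opp) -> no flip
Dir SW: edge -> no flip
Dir S: edge -> no flip
Dir SE: edge -> no flip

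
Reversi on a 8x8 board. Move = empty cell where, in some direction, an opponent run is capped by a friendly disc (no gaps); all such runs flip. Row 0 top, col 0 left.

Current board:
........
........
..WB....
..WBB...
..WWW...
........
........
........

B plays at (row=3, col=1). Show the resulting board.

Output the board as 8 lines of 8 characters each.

Answer: ........
........
..WB....
.BBBB...
..WWW...
........
........
........

Derivation:
Place B at (3,1); scan 8 dirs for brackets.
Dir NW: first cell '.' (not opp) -> no flip
Dir N: first cell '.' (not opp) -> no flip
Dir NE: opp run (2,2), next='.' -> no flip
Dir W: first cell '.' (not opp) -> no flip
Dir E: opp run (3,2) capped by B -> flip
Dir SW: first cell '.' (not opp) -> no flip
Dir S: first cell '.' (not opp) -> no flip
Dir SE: opp run (4,2), next='.' -> no flip
All flips: (3,2)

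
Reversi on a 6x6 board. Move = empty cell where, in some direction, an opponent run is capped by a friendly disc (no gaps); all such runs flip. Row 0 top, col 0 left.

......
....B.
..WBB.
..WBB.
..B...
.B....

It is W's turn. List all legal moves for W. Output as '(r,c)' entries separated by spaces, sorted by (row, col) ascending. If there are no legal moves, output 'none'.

Answer: (0,5) (2,5) (3,5) (4,4) (5,2)

Derivation:
(0,3): no bracket -> illegal
(0,4): no bracket -> illegal
(0,5): flips 2 -> legal
(1,2): no bracket -> illegal
(1,3): no bracket -> illegal
(1,5): no bracket -> illegal
(2,5): flips 2 -> legal
(3,1): no bracket -> illegal
(3,5): flips 2 -> legal
(4,0): no bracket -> illegal
(4,1): no bracket -> illegal
(4,3): no bracket -> illegal
(4,4): flips 1 -> legal
(4,5): no bracket -> illegal
(5,0): no bracket -> illegal
(5,2): flips 1 -> legal
(5,3): no bracket -> illegal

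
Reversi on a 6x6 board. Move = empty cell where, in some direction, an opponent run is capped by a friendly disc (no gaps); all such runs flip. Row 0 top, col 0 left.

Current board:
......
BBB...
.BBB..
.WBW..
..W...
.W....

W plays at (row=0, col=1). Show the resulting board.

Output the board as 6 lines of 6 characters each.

Place W at (0,1); scan 8 dirs for brackets.
Dir NW: edge -> no flip
Dir N: edge -> no flip
Dir NE: edge -> no flip
Dir W: first cell '.' (not opp) -> no flip
Dir E: first cell '.' (not opp) -> no flip
Dir SW: opp run (1,0), next=edge -> no flip
Dir S: opp run (1,1) (2,1) capped by W -> flip
Dir SE: opp run (1,2) (2,3), next='.' -> no flip
All flips: (1,1) (2,1)

Answer: .W....
BWB...
.WBB..
.WBW..
..W...
.W....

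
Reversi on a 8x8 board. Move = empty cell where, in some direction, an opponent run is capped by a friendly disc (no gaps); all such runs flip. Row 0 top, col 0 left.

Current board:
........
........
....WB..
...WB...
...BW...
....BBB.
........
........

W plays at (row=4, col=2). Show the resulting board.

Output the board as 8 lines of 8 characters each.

Place W at (4,2); scan 8 dirs for brackets.
Dir NW: first cell '.' (not opp) -> no flip
Dir N: first cell '.' (not opp) -> no flip
Dir NE: first cell 'W' (not opp) -> no flip
Dir W: first cell '.' (not opp) -> no flip
Dir E: opp run (4,3) capped by W -> flip
Dir SW: first cell '.' (not opp) -> no flip
Dir S: first cell '.' (not opp) -> no flip
Dir SE: first cell '.' (not opp) -> no flip
All flips: (4,3)

Answer: ........
........
....WB..
...WB...
..WWW...
....BBB.
........
........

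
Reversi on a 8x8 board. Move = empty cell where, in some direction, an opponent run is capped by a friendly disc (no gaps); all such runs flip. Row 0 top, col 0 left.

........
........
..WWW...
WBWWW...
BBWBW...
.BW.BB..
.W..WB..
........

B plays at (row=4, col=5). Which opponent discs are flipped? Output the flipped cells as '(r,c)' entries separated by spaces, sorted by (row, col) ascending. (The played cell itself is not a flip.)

Answer: (4,4)

Derivation:
Dir NW: opp run (3,4) (2,3), next='.' -> no flip
Dir N: first cell '.' (not opp) -> no flip
Dir NE: first cell '.' (not opp) -> no flip
Dir W: opp run (4,4) capped by B -> flip
Dir E: first cell '.' (not opp) -> no flip
Dir SW: first cell 'B' (not opp) -> no flip
Dir S: first cell 'B' (not opp) -> no flip
Dir SE: first cell '.' (not opp) -> no flip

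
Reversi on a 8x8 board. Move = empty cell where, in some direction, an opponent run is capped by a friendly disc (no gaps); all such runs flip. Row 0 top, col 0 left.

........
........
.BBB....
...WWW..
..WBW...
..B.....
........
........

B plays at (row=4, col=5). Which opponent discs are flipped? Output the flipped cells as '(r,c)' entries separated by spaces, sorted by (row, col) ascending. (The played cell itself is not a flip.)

Dir NW: opp run (3,4) capped by B -> flip
Dir N: opp run (3,5), next='.' -> no flip
Dir NE: first cell '.' (not opp) -> no flip
Dir W: opp run (4,4) capped by B -> flip
Dir E: first cell '.' (not opp) -> no flip
Dir SW: first cell '.' (not opp) -> no flip
Dir S: first cell '.' (not opp) -> no flip
Dir SE: first cell '.' (not opp) -> no flip

Answer: (3,4) (4,4)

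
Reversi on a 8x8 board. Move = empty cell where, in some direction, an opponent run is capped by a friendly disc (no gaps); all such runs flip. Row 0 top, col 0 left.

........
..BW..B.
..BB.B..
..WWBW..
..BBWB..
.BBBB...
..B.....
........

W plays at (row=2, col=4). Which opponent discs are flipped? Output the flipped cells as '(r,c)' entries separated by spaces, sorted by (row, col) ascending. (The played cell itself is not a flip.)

Dir NW: first cell 'W' (not opp) -> no flip
Dir N: first cell '.' (not opp) -> no flip
Dir NE: first cell '.' (not opp) -> no flip
Dir W: opp run (2,3) (2,2), next='.' -> no flip
Dir E: opp run (2,5), next='.' -> no flip
Dir SW: first cell 'W' (not opp) -> no flip
Dir S: opp run (3,4) capped by W -> flip
Dir SE: first cell 'W' (not opp) -> no flip

Answer: (3,4)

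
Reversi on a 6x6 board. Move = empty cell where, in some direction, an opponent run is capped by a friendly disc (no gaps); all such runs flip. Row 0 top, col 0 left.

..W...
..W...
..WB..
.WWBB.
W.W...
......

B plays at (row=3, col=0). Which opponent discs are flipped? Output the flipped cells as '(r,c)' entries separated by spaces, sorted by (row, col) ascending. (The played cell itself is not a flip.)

Dir NW: edge -> no flip
Dir N: first cell '.' (not opp) -> no flip
Dir NE: first cell '.' (not opp) -> no flip
Dir W: edge -> no flip
Dir E: opp run (3,1) (3,2) capped by B -> flip
Dir SW: edge -> no flip
Dir S: opp run (4,0), next='.' -> no flip
Dir SE: first cell '.' (not opp) -> no flip

Answer: (3,1) (3,2)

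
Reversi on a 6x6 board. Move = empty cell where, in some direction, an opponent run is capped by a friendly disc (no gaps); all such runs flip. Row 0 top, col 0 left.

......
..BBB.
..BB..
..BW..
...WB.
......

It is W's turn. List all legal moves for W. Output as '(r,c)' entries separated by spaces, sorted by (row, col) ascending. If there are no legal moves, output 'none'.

Answer: (0,3) (1,1) (2,1) (3,1) (4,5) (5,5)

Derivation:
(0,1): no bracket -> illegal
(0,2): no bracket -> illegal
(0,3): flips 2 -> legal
(0,4): no bracket -> illegal
(0,5): no bracket -> illegal
(1,1): flips 1 -> legal
(1,5): no bracket -> illegal
(2,1): flips 1 -> legal
(2,4): no bracket -> illegal
(2,5): no bracket -> illegal
(3,1): flips 1 -> legal
(3,4): no bracket -> illegal
(3,5): no bracket -> illegal
(4,1): no bracket -> illegal
(4,2): no bracket -> illegal
(4,5): flips 1 -> legal
(5,3): no bracket -> illegal
(5,4): no bracket -> illegal
(5,5): flips 1 -> legal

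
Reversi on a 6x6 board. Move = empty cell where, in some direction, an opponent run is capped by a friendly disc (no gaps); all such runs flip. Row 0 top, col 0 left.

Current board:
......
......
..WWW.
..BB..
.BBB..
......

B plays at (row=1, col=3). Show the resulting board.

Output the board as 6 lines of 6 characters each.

Place B at (1,3); scan 8 dirs for brackets.
Dir NW: first cell '.' (not opp) -> no flip
Dir N: first cell '.' (not opp) -> no flip
Dir NE: first cell '.' (not opp) -> no flip
Dir W: first cell '.' (not opp) -> no flip
Dir E: first cell '.' (not opp) -> no flip
Dir SW: opp run (2,2), next='.' -> no flip
Dir S: opp run (2,3) capped by B -> flip
Dir SE: opp run (2,4), next='.' -> no flip
All flips: (2,3)

Answer: ......
...B..
..WBW.
..BB..
.BBB..
......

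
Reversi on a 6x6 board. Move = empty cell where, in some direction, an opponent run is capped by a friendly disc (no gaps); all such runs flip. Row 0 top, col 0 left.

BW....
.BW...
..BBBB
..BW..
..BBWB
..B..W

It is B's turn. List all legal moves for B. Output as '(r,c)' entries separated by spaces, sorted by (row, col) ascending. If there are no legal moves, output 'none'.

Answer: (0,2) (1,3) (3,4)

Derivation:
(0,2): flips 2 -> legal
(0,3): no bracket -> illegal
(1,0): no bracket -> illegal
(1,3): flips 1 -> legal
(2,1): no bracket -> illegal
(3,4): flips 1 -> legal
(3,5): no bracket -> illegal
(5,3): no bracket -> illegal
(5,4): no bracket -> illegal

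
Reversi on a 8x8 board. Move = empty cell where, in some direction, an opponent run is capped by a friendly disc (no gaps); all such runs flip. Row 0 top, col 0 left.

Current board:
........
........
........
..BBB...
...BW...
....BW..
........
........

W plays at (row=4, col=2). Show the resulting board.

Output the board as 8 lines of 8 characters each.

Answer: ........
........
........
..BBB...
..WWW...
....BW..
........
........

Derivation:
Place W at (4,2); scan 8 dirs for brackets.
Dir NW: first cell '.' (not opp) -> no flip
Dir N: opp run (3,2), next='.' -> no flip
Dir NE: opp run (3,3), next='.' -> no flip
Dir W: first cell '.' (not opp) -> no flip
Dir E: opp run (4,3) capped by W -> flip
Dir SW: first cell '.' (not opp) -> no flip
Dir S: first cell '.' (not opp) -> no flip
Dir SE: first cell '.' (not opp) -> no flip
All flips: (4,3)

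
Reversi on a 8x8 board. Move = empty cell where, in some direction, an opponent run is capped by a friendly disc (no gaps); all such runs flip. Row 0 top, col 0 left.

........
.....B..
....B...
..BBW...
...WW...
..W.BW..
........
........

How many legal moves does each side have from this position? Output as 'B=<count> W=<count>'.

Answer: B=4 W=8

Derivation:
-- B to move --
(2,3): no bracket -> illegal
(2,5): no bracket -> illegal
(3,5): flips 1 -> legal
(4,1): no bracket -> illegal
(4,2): no bracket -> illegal
(4,5): no bracket -> illegal
(4,6): no bracket -> illegal
(5,1): no bracket -> illegal
(5,3): flips 1 -> legal
(5,6): flips 1 -> legal
(6,1): no bracket -> illegal
(6,2): no bracket -> illegal
(6,3): no bracket -> illegal
(6,4): no bracket -> illegal
(6,5): no bracket -> illegal
(6,6): flips 2 -> legal
B mobility = 4
-- W to move --
(0,4): no bracket -> illegal
(0,5): no bracket -> illegal
(0,6): no bracket -> illegal
(1,3): no bracket -> illegal
(1,4): flips 1 -> legal
(1,6): no bracket -> illegal
(2,1): flips 1 -> legal
(2,2): flips 1 -> legal
(2,3): flips 1 -> legal
(2,5): no bracket -> illegal
(2,6): no bracket -> illegal
(3,1): flips 2 -> legal
(3,5): no bracket -> illegal
(4,1): no bracket -> illegal
(4,2): no bracket -> illegal
(4,5): no bracket -> illegal
(5,3): flips 1 -> legal
(6,3): no bracket -> illegal
(6,4): flips 1 -> legal
(6,5): flips 1 -> legal
W mobility = 8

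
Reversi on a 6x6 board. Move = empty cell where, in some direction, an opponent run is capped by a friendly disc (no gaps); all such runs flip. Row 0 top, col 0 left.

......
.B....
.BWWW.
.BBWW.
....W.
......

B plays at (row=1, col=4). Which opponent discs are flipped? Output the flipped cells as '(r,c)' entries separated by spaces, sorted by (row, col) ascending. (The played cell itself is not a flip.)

Dir NW: first cell '.' (not opp) -> no flip
Dir N: first cell '.' (not opp) -> no flip
Dir NE: first cell '.' (not opp) -> no flip
Dir W: first cell '.' (not opp) -> no flip
Dir E: first cell '.' (not opp) -> no flip
Dir SW: opp run (2,3) capped by B -> flip
Dir S: opp run (2,4) (3,4) (4,4), next='.' -> no flip
Dir SE: first cell '.' (not opp) -> no flip

Answer: (2,3)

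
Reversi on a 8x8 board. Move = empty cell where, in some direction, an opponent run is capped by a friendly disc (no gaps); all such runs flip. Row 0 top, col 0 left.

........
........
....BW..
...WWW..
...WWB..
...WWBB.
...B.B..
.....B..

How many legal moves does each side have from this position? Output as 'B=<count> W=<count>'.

Answer: B=9 W=12

Derivation:
-- B to move --
(1,4): no bracket -> illegal
(1,5): flips 2 -> legal
(1,6): no bracket -> illegal
(2,2): flips 2 -> legal
(2,3): flips 4 -> legal
(2,6): flips 1 -> legal
(3,2): flips 2 -> legal
(3,6): no bracket -> illegal
(4,2): flips 3 -> legal
(4,6): flips 1 -> legal
(5,2): flips 2 -> legal
(6,2): no bracket -> illegal
(6,4): flips 3 -> legal
B mobility = 9
-- W to move --
(1,3): flips 1 -> legal
(1,4): flips 1 -> legal
(1,5): flips 1 -> legal
(2,3): flips 1 -> legal
(3,6): flips 1 -> legal
(4,6): flips 1 -> legal
(4,7): no bracket -> illegal
(5,2): no bracket -> illegal
(5,7): flips 2 -> legal
(6,2): no bracket -> illegal
(6,4): no bracket -> illegal
(6,6): flips 1 -> legal
(6,7): flips 2 -> legal
(7,2): flips 1 -> legal
(7,3): flips 1 -> legal
(7,4): no bracket -> illegal
(7,6): flips 1 -> legal
W mobility = 12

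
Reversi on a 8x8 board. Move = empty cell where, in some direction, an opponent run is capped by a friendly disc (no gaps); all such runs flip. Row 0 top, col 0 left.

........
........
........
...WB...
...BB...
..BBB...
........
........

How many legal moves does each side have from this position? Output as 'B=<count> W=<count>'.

-- B to move --
(2,2): flips 1 -> legal
(2,3): flips 1 -> legal
(2,4): no bracket -> illegal
(3,2): flips 1 -> legal
(4,2): no bracket -> illegal
B mobility = 3
-- W to move --
(2,3): no bracket -> illegal
(2,4): no bracket -> illegal
(2,5): no bracket -> illegal
(3,2): no bracket -> illegal
(3,5): flips 1 -> legal
(4,1): no bracket -> illegal
(4,2): no bracket -> illegal
(4,5): no bracket -> illegal
(5,1): no bracket -> illegal
(5,5): flips 1 -> legal
(6,1): no bracket -> illegal
(6,2): no bracket -> illegal
(6,3): flips 2 -> legal
(6,4): no bracket -> illegal
(6,5): no bracket -> illegal
W mobility = 3

Answer: B=3 W=3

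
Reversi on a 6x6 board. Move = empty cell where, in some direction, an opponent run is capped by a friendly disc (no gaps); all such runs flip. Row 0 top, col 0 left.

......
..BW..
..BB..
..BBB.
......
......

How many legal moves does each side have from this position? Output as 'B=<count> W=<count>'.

Answer: B=3 W=3

Derivation:
-- B to move --
(0,2): no bracket -> illegal
(0,3): flips 1 -> legal
(0,4): flips 1 -> legal
(1,4): flips 1 -> legal
(2,4): no bracket -> illegal
B mobility = 3
-- W to move --
(0,1): no bracket -> illegal
(0,2): no bracket -> illegal
(0,3): no bracket -> illegal
(1,1): flips 1 -> legal
(1,4): no bracket -> illegal
(2,1): no bracket -> illegal
(2,4): no bracket -> illegal
(2,5): no bracket -> illegal
(3,1): flips 1 -> legal
(3,5): no bracket -> illegal
(4,1): no bracket -> illegal
(4,2): no bracket -> illegal
(4,3): flips 2 -> legal
(4,4): no bracket -> illegal
(4,5): no bracket -> illegal
W mobility = 3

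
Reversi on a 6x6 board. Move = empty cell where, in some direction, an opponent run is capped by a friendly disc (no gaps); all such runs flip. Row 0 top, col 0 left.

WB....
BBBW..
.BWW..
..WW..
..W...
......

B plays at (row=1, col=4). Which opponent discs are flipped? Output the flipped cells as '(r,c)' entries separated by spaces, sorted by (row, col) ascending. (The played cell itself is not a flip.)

Dir NW: first cell '.' (not opp) -> no flip
Dir N: first cell '.' (not opp) -> no flip
Dir NE: first cell '.' (not opp) -> no flip
Dir W: opp run (1,3) capped by B -> flip
Dir E: first cell '.' (not opp) -> no flip
Dir SW: opp run (2,3) (3,2), next='.' -> no flip
Dir S: first cell '.' (not opp) -> no flip
Dir SE: first cell '.' (not opp) -> no flip

Answer: (1,3)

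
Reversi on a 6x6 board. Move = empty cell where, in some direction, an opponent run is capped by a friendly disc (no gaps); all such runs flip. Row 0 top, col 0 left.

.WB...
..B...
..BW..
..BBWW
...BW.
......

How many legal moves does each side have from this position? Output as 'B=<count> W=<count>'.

-- B to move --
(0,0): flips 1 -> legal
(1,0): no bracket -> illegal
(1,1): no bracket -> illegal
(1,3): flips 1 -> legal
(1,4): flips 1 -> legal
(2,4): flips 1 -> legal
(2,5): flips 1 -> legal
(4,5): flips 3 -> legal
(5,3): no bracket -> illegal
(5,4): no bracket -> illegal
(5,5): flips 1 -> legal
B mobility = 7
-- W to move --
(0,3): flips 1 -> legal
(1,1): flips 2 -> legal
(1,3): no bracket -> illegal
(2,1): flips 1 -> legal
(2,4): no bracket -> illegal
(3,1): flips 2 -> legal
(4,1): flips 1 -> legal
(4,2): flips 1 -> legal
(5,2): flips 1 -> legal
(5,3): flips 2 -> legal
(5,4): no bracket -> illegal
W mobility = 8

Answer: B=7 W=8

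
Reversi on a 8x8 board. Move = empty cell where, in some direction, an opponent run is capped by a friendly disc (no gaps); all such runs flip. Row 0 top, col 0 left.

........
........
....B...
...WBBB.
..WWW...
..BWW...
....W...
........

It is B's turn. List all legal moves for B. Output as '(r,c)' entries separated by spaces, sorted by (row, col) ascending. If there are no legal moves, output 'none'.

Answer: (3,2) (5,1) (5,5) (6,2) (7,4)

Derivation:
(2,2): no bracket -> illegal
(2,3): no bracket -> illegal
(3,1): no bracket -> illegal
(3,2): flips 2 -> legal
(4,1): no bracket -> illegal
(4,5): no bracket -> illegal
(5,1): flips 2 -> legal
(5,5): flips 2 -> legal
(6,2): flips 2 -> legal
(6,3): no bracket -> illegal
(6,5): no bracket -> illegal
(7,3): no bracket -> illegal
(7,4): flips 3 -> legal
(7,5): no bracket -> illegal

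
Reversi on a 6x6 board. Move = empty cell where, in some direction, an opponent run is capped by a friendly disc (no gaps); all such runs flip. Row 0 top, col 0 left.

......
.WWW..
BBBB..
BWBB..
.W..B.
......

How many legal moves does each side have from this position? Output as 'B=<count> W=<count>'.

Answer: B=10 W=5

Derivation:
-- B to move --
(0,0): flips 1 -> legal
(0,1): flips 2 -> legal
(0,2): flips 2 -> legal
(0,3): flips 2 -> legal
(0,4): flips 1 -> legal
(1,0): no bracket -> illegal
(1,4): no bracket -> illegal
(2,4): no bracket -> illegal
(4,0): flips 1 -> legal
(4,2): flips 1 -> legal
(5,0): flips 1 -> legal
(5,1): flips 2 -> legal
(5,2): flips 1 -> legal
B mobility = 10
-- W to move --
(1,0): no bracket -> illegal
(1,4): flips 2 -> legal
(2,4): no bracket -> illegal
(3,4): flips 3 -> legal
(3,5): no bracket -> illegal
(4,0): no bracket -> illegal
(4,2): flips 2 -> legal
(4,3): flips 2 -> legal
(4,5): no bracket -> illegal
(5,3): no bracket -> illegal
(5,4): no bracket -> illegal
(5,5): flips 3 -> legal
W mobility = 5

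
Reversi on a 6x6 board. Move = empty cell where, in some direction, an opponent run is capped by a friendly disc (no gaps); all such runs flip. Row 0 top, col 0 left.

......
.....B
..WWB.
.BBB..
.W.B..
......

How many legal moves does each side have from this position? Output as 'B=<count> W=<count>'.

Answer: B=7 W=6

Derivation:
-- B to move --
(1,1): flips 1 -> legal
(1,2): flips 1 -> legal
(1,3): flips 2 -> legal
(1,4): flips 1 -> legal
(2,1): flips 2 -> legal
(3,0): no bracket -> illegal
(3,4): no bracket -> illegal
(4,0): no bracket -> illegal
(4,2): no bracket -> illegal
(5,0): flips 1 -> legal
(5,1): flips 1 -> legal
(5,2): no bracket -> illegal
B mobility = 7
-- W to move --
(0,4): no bracket -> illegal
(0,5): no bracket -> illegal
(1,3): no bracket -> illegal
(1,4): no bracket -> illegal
(2,0): no bracket -> illegal
(2,1): flips 1 -> legal
(2,5): flips 1 -> legal
(3,0): no bracket -> illegal
(3,4): no bracket -> illegal
(3,5): no bracket -> illegal
(4,0): flips 1 -> legal
(4,2): flips 1 -> legal
(4,4): flips 1 -> legal
(5,2): no bracket -> illegal
(5,3): flips 2 -> legal
(5,4): no bracket -> illegal
W mobility = 6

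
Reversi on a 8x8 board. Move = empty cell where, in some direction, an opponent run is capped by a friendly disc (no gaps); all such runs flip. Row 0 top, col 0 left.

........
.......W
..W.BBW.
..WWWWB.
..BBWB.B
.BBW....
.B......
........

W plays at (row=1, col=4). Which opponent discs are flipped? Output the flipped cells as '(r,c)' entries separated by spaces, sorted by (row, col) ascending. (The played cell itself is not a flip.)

Dir NW: first cell '.' (not opp) -> no flip
Dir N: first cell '.' (not opp) -> no flip
Dir NE: first cell '.' (not opp) -> no flip
Dir W: first cell '.' (not opp) -> no flip
Dir E: first cell '.' (not opp) -> no flip
Dir SW: first cell '.' (not opp) -> no flip
Dir S: opp run (2,4) capped by W -> flip
Dir SE: opp run (2,5) (3,6) (4,7), next=edge -> no flip

Answer: (2,4)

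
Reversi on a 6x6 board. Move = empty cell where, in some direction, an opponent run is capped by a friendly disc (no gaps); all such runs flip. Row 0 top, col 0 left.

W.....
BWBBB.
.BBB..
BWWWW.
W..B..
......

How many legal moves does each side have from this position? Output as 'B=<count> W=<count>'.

Answer: B=8 W=10

Derivation:
-- B to move --
(0,1): flips 1 -> legal
(0,2): no bracket -> illegal
(2,0): no bracket -> illegal
(2,4): no bracket -> illegal
(2,5): flips 1 -> legal
(3,5): flips 4 -> legal
(4,1): flips 2 -> legal
(4,2): flips 1 -> legal
(4,4): flips 1 -> legal
(4,5): flips 1 -> legal
(5,0): flips 1 -> legal
(5,1): no bracket -> illegal
B mobility = 8
-- W to move --
(0,1): flips 2 -> legal
(0,2): flips 2 -> legal
(0,3): flips 2 -> legal
(0,4): flips 2 -> legal
(0,5): flips 2 -> legal
(1,5): flips 3 -> legal
(2,0): flips 2 -> legal
(2,4): no bracket -> illegal
(2,5): no bracket -> illegal
(4,1): no bracket -> illegal
(4,2): no bracket -> illegal
(4,4): no bracket -> illegal
(5,2): flips 1 -> legal
(5,3): flips 1 -> legal
(5,4): flips 1 -> legal
W mobility = 10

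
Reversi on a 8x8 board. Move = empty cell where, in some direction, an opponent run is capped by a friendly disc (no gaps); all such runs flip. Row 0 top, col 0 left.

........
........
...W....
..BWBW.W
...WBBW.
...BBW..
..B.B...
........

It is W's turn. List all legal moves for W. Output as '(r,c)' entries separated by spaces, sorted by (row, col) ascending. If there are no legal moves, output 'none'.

(2,1): flips 1 -> legal
(2,2): no bracket -> illegal
(2,4): no bracket -> illegal
(2,5): flips 1 -> legal
(3,1): flips 1 -> legal
(3,6): no bracket -> illegal
(4,1): flips 1 -> legal
(4,2): no bracket -> illegal
(5,1): no bracket -> illegal
(5,2): flips 2 -> legal
(5,6): flips 2 -> legal
(6,1): no bracket -> illegal
(6,3): flips 1 -> legal
(6,5): flips 1 -> legal
(7,1): flips 3 -> legal
(7,2): no bracket -> illegal
(7,3): flips 1 -> legal
(7,4): no bracket -> illegal
(7,5): no bracket -> illegal

Answer: (2,1) (2,5) (3,1) (4,1) (5,2) (5,6) (6,3) (6,5) (7,1) (7,3)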